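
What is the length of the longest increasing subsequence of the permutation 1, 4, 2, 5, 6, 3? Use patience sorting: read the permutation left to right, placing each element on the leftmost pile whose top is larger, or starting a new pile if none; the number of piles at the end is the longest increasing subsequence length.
1: new pile. tops = [1]
4: new pile. tops = [1, 4]
2: onto pile 2 (replacing 4). tops = [1, 2]
5: new pile. tops = [1, 2, 5]
6: new pile. tops = [1, 2, 5, 6]
3: onto pile 3 (replacing 5). tops = [1, 2, 3, 6]

4 piles, so the longest increasing subsequence has length 4.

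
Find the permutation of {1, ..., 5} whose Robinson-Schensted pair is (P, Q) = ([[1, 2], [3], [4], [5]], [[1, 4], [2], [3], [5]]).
Reverse RSK: for i = n, n-1, ..., 1, locate i in Q, remove the corresponding corner cell from P, and reverse-bump its entry up through P; the value ejected from row 1 is w(i).

So w = 5 4 1 3 2.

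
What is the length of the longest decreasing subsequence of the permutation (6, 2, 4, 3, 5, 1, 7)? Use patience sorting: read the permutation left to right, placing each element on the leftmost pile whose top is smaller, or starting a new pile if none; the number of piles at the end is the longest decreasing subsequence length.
6: new pile. tops = [6]
2: new pile. tops = [6, 2]
4: onto pile 2 (replacing 2). tops = [6, 4]
3: new pile. tops = [6, 4, 3]
5: onto pile 2 (replacing 4). tops = [6, 5, 3]
1: new pile. tops = [6, 5, 3, 1]
7: onto pile 1 (replacing 6). tops = [7, 5, 3, 1]

4 piles, so the longest decreasing subsequence has length 4.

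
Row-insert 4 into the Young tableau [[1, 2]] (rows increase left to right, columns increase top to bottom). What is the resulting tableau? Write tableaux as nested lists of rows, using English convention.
[[1, 2, 4]]

4 is larger than every entry of row 1, so it is appended to row 1. The new tableau is [[1, 2, 4]].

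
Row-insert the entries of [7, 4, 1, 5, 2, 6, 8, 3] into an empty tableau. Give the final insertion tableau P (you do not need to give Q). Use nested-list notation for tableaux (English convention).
Insert 7: appended to row 1. P = [[7]].
Insert 4: 4 bumps 7 from row 1; 7 starts row 2. P = [[4], [7]].
Insert 1: 1 bumps 4 from row 1; 4 bumps 7 from row 2; 7 starts row 3. P = [[1], [4], [7]].
Insert 5: appended to row 1. P = [[1, 5], [4], [7]].
Insert 2: 2 bumps 5 from row 1; 5 appends to row 2. P = [[1, 2], [4, 5], [7]].
Insert 6: appended to row 1. P = [[1, 2, 6], [4, 5], [7]].
Insert 8: appended to row 1. P = [[1, 2, 6, 8], [4, 5], [7]].
Insert 3: 3 bumps 6 from row 1; 6 appends to row 2. P = [[1, 2, 3, 8], [4, 5, 6], [7]].

So P = [[1, 2, 3, 8], [4, 5, 6], [7]].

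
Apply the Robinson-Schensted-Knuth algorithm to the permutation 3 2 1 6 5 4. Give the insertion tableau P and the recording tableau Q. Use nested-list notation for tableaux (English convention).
P = [[1, 4], [2, 5], [3, 6]], Q = [[1, 4], [2, 5], [3, 6]]

Insert each entry of the permutation into P by Schensted row insertion, recording in Q the position of each new cell.

Insert 3: appended to row 1. P = [[3]].
Insert 2: 2 bumps 3 from row 1; 3 starts row 2. P = [[2], [3]].
Insert 1: 1 bumps 2 from row 1; 2 bumps 3 from row 2; 3 starts row 3. P = [[1], [2], [3]].
Insert 6: appended to row 1. P = [[1, 6], [2], [3]].
Insert 5: 5 bumps 6 from row 1; 6 appends to row 2. P = [[1, 5], [2, 6], [3]].
Insert 4: 4 bumps 5 from row 1; 5 bumps 6 from row 2; 6 appends to row 3. P = [[1, 4], [2, 5], [3, 6]].

So P = [[1, 4], [2, 5], [3, 6]], Q = [[1, 4], [2, 5], [3, 6]].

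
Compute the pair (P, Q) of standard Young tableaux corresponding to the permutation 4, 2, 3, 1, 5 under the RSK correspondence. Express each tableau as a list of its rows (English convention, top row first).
Insert each entry of the permutation into P by Schensted row insertion, recording in Q the position of each new cell.

Insert 4: appended to row 1. P = [[4]].
Insert 2: 2 bumps 4 from row 1; 4 starts row 2. P = [[2], [4]].
Insert 3: appended to row 1. P = [[2, 3], [4]].
Insert 1: 1 bumps 2 from row 1; 2 bumps 4 from row 2; 4 starts row 3. P = [[1, 3], [2], [4]].
Insert 5: appended to row 1. P = [[1, 3, 5], [2], [4]].

So P = [[1, 3, 5], [2], [4]], Q = [[1, 3, 5], [2], [4]].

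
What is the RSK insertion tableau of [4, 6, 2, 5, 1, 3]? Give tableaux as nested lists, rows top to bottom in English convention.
P = [[1, 3], [2, 5], [4, 6]]

After inserting 4: P = [[4]].
After inserting 6: P = [[4, 6]].
After inserting 2: P = [[2, 6], [4]].
After inserting 5: P = [[2, 5], [4, 6]].
After inserting 1: P = [[1, 5], [2, 6], [4]].
After inserting 3: P = [[1, 3], [2, 5], [4, 6]].

So P = [[1, 3], [2, 5], [4, 6]].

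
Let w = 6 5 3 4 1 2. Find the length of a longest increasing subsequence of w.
2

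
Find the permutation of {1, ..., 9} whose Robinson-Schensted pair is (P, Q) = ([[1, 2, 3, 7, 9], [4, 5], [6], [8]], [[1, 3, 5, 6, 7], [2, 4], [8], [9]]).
4 1 8 2 6 7 9 5 3

Reverse the RSK construction: for i from n down to 1, find the cell of Q containing i, remove the entry at that cell from P, and reverse-bump it up through P; the value ejected from row 1 is w(i).

Step i=9: Q has 9 at row 4, column 1; remove 8 from row 4 of P and reverse-bump: 8 enters row 3 and ejects 6; 6 enters row 2 and ejects 5; 5 enters row 1 and ejects 3. So w(9) = 3. P is now [[1, 2, 5, 7, 9], [4, 6], [8]].
Step i=8: Q has 8 at row 3, column 1; remove 8 from row 3 of P and reverse-bump: 8 enters row 2 and ejects 6; 6 enters row 1 and ejects 5. So w(8) = 5. P is now [[1, 2, 6, 7, 9], [4, 8]].
Step i=7: Q has 7 at row 1, column 5; remove that cell from P, ejecting 9. So w(7) = 9. P is now [[1, 2, 6, 7], [4, 8]].
Step i=6: Q has 6 at row 1, column 4; remove that cell from P, ejecting 7. So w(6) = 7. P is now [[1, 2, 6], [4, 8]].
Step i=5: Q has 5 at row 1, column 3; remove that cell from P, ejecting 6. So w(5) = 6. P is now [[1, 2], [4, 8]].
Step i=4: Q has 4 at row 2, column 2; remove 8 from row 2 of P and reverse-bump: 8 enters row 1 and ejects 2. So w(4) = 2. P is now [[1, 8], [4]].
Step i=3: Q has 3 at row 1, column 2; remove that cell from P, ejecting 8. So w(3) = 8. P is now [[1], [4]].
Step i=2: Q has 2 at row 2, column 1; remove 4 from row 2 of P and reverse-bump: 4 enters row 1 and ejects 1. So w(2) = 1. P is now [[4]].
Step i=1: Q has 1 at row 1, column 1; remove that cell from P, ejecting 4. So w(1) = 4. P is now [].

So w = 4 1 8 2 6 7 9 5 3.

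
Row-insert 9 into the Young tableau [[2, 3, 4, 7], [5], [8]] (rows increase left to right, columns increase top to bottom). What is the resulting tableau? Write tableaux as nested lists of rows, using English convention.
[[2, 3, 4, 7, 9], [5], [8]]

9 is larger than every entry of row 1, so it is appended to row 1. The new tableau is [[2, 3, 4, 7, 9], [5], [8]].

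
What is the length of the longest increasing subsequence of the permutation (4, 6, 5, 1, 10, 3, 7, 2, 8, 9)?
5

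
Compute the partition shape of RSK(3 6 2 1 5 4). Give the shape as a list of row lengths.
[2, 2, 2]

RSK row insertion gives P = [[1, 4], [2, 5], [3, 6]], which has shape [2, 2, 2].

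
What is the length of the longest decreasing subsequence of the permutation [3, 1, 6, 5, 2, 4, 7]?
3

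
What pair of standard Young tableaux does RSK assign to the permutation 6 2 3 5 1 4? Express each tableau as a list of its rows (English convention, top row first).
Insert each entry of the permutation into P by Schensted row insertion, recording in Q the position of each new cell.

After inserting 6: P = [[6]].
After inserting 2: P = [[2], [6]].
After inserting 3: P = [[2, 3], [6]].
After inserting 5: P = [[2, 3, 5], [6]].
After inserting 1: P = [[1, 3, 5], [2], [6]].
After inserting 4: P = [[1, 3, 4], [2, 5], [6]].

So P = [[1, 3, 4], [2, 5], [6]], Q = [[1, 3, 4], [2, 6], [5]].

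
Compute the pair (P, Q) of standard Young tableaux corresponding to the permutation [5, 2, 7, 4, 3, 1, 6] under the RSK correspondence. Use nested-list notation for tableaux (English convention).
P = [[1, 3, 6], [2, 7], [4], [5]], Q = [[1, 3, 7], [2, 4], [5], [6]]

Insert each entry of the permutation into P by Schensted row insertion, recording in Q the position of each new cell.

Insert 5: appended to row 1. P = [[5]].
Insert 2: 2 bumps 5 from row 1; 5 starts row 2. P = [[2], [5]].
Insert 7: appended to row 1. P = [[2, 7], [5]].
Insert 4: 4 bumps 7 from row 1; 7 appends to row 2. P = [[2, 4], [5, 7]].
Insert 3: 3 bumps 4 from row 1; 4 bumps 5 from row 2; 5 starts row 3. P = [[2, 3], [4, 7], [5]].
Insert 1: 1 bumps 2 from row 1; 2 bumps 4 from row 2; 4 bumps 5 from row 3; 5 starts row 4. P = [[1, 3], [2, 7], [4], [5]].
Insert 6: appended to row 1. P = [[1, 3, 6], [2, 7], [4], [5]].

So P = [[1, 3, 6], [2, 7], [4], [5]], Q = [[1, 3, 7], [2, 4], [5], [6]].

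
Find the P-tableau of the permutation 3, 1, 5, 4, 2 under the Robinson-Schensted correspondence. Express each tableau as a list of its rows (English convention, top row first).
Insert 3: appended to row 1. P = [[3]].
Insert 1: 1 bumps 3 from row 1; 3 starts row 2. P = [[1], [3]].
Insert 5: appended to row 1. P = [[1, 5], [3]].
Insert 4: 4 bumps 5 from row 1; 5 appends to row 2. P = [[1, 4], [3, 5]].
Insert 2: 2 bumps 4 from row 1; 4 bumps 5 from row 2; 5 starts row 3. P = [[1, 2], [3, 4], [5]].

So P = [[1, 2], [3, 4], [5]].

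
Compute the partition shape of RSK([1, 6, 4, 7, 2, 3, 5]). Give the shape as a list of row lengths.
[4, 2, 1]

RSK row insertion gives P = [[1, 2, 3, 5], [4, 7], [6]], which has shape [4, 2, 1].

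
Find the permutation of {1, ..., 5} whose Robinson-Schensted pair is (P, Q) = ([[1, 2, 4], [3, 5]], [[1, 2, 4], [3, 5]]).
1 3 2 5 4

Reverse the RSK construction: for i from n down to 1, find the cell of Q containing i, remove the entry at that cell from P, and reverse-bump it up through P; the value ejected from row 1 is w(i).

Step i=5: Q has 5 at row 2, column 2; remove 5 from row 2 of P and reverse-bump: 5 enters row 1 and ejects 4. So w(5) = 4. P is now [[1, 2, 5], [3]].
Step i=4: Q has 4 at row 1, column 3; remove that cell from P, ejecting 5. So w(4) = 5. P is now [[1, 2], [3]].
Step i=3: Q has 3 at row 2, column 1; remove 3 from row 2 of P and reverse-bump: 3 enters row 1 and ejects 2. So w(3) = 2. P is now [[1, 3]].
Step i=2: Q has 2 at row 1, column 2; remove that cell from P, ejecting 3. So w(2) = 3. P is now [[1]].
Step i=1: Q has 1 at row 1, column 1; remove that cell from P, ejecting 1. So w(1) = 1. P is now [].

So w = 1 3 2 5 4.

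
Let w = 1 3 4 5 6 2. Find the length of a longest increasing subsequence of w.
5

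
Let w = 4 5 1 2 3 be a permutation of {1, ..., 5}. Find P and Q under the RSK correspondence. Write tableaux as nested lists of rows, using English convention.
P = [[1, 2, 3], [4, 5]], Q = [[1, 2, 5], [3, 4]]

Insert each entry of the permutation into P by Schensted row insertion, recording in Q the position of each new cell.

Insert 4: appended to row 1. P = [[4]].
Insert 5: appended to row 1. P = [[4, 5]].
Insert 1: 1 bumps 4 from row 1; 4 starts row 2. P = [[1, 5], [4]].
Insert 2: 2 bumps 5 from row 1; 5 appends to row 2. P = [[1, 2], [4, 5]].
Insert 3: appended to row 1. P = [[1, 2, 3], [4, 5]].

So P = [[1, 2, 3], [4, 5]], Q = [[1, 2, 5], [3, 4]].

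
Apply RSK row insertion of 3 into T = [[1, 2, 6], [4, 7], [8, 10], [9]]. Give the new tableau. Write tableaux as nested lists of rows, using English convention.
In row 1, 3 replaces 6 (the leftmost entry greater than 3); 6 is bumped to row 2. In row 2, 6 replaces 7 (the leftmost entry greater than 6); 7 is bumped to row 3. In row 3, 7 replaces 8 (the leftmost entry greater than 7); 8 is bumped to row 4. In row 4, 8 replaces 9 (the leftmost entry greater than 8); 9 is bumped to row 5. 9 starts a new row 5. The new tableau is [[1, 2, 3], [4, 6], [7, 10], [8], [9]].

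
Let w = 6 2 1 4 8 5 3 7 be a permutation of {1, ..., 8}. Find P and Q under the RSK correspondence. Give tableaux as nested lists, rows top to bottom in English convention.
Insert each entry of the permutation into P by Schensted row insertion, recording in Q the position of each new cell.

Insert 6: appended to row 1. P = [[6]], Q = [[1]].
Insert 2: 2 bumps 6 from row 1; 6 starts row 2. P = [[2], [6]], Q = [[1], [2]].
Insert 1: 1 bumps 2 from row 1; 2 bumps 6 from row 2; 6 starts row 3. P = [[1], [2], [6]], Q = [[1], [2], [3]].
Insert 4: appended to row 1. P = [[1, 4], [2], [6]], Q = [[1, 4], [2], [3]].
Insert 8: appended to row 1. P = [[1, 4, 8], [2], [6]], Q = [[1, 4, 5], [2], [3]].
Insert 5: 5 bumps 8 from row 1; 8 appends to row 2. P = [[1, 4, 5], [2, 8], [6]], Q = [[1, 4, 5], [2, 6], [3]].
Insert 3: 3 bumps 4 from row 1; 4 bumps 8 from row 2; 8 appends to row 3. P = [[1, 3, 5], [2, 4], [6, 8]], Q = [[1, 4, 5], [2, 6], [3, 7]].
Insert 7: appended to row 1. P = [[1, 3, 5, 7], [2, 4], [6, 8]], Q = [[1, 4, 5, 8], [2, 6], [3, 7]].

So P = [[1, 3, 5, 7], [2, 4], [6, 8]], Q = [[1, 4, 5, 8], [2, 6], [3, 7]].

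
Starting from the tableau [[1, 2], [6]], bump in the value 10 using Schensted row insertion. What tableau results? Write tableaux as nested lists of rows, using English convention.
[[1, 2, 10], [6]]

10 is larger than every entry of row 1, so it is appended to row 1. The new tableau is [[1, 2, 10], [6]].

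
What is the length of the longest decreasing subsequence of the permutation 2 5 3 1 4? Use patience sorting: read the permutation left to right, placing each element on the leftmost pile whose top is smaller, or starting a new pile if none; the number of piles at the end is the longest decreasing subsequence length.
3

2: new pile. tops = [2]
5: onto pile 1 (replacing 2). tops = [5]
3: new pile. tops = [5, 3]
1: new pile. tops = [5, 3, 1]
4: onto pile 2 (replacing 3). tops = [5, 4, 1]

3 piles, so the longest decreasing subsequence has length 3.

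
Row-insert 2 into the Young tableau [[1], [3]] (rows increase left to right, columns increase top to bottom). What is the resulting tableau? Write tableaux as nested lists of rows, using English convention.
[[1, 2], [3]]

2 is larger than every entry of row 1, so it is appended to row 1. The new tableau is [[1, 2], [3]].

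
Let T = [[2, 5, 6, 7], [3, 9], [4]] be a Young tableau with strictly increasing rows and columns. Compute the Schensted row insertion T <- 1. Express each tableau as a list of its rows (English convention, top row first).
[[1, 5, 6, 7], [2, 9], [3], [4]]

In row 1, 1 replaces 2 (the leftmost entry greater than 1); 2 is bumped to row 2. In row 2, 2 replaces 3 (the leftmost entry greater than 2); 3 is bumped to row 3. In row 3, 3 replaces 4 (the leftmost entry greater than 3); 4 is bumped to row 4. 4 starts a new row 4. The new tableau is [[1, 5, 6, 7], [2, 9], [3], [4]].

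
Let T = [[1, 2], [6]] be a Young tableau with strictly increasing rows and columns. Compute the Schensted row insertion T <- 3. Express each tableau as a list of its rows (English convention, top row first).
3 is larger than every entry of row 1, so it is appended to row 1. The new tableau is [[1, 2, 3], [6]].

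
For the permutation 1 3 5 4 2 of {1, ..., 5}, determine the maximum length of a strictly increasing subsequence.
3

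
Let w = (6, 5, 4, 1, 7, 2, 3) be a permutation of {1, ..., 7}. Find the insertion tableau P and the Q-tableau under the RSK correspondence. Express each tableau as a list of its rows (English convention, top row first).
P = [[1, 2, 3], [4, 7], [5], [6]], Q = [[1, 5, 7], [2, 6], [3], [4]]

Insert each entry of the permutation into P by Schensted row insertion, recording in Q the position of each new cell.

Insert 6: appended to row 1. P = [[6]].
Insert 5: 5 bumps 6 from row 1; 6 starts row 2. P = [[5], [6]].
Insert 4: 4 bumps 5 from row 1; 5 bumps 6 from row 2; 6 starts row 3. P = [[4], [5], [6]].
Insert 1: 1 bumps 4 from row 1; 4 bumps 5 from row 2; 5 bumps 6 from row 3; 6 starts row 4. P = [[1], [4], [5], [6]].
Insert 7: appended to row 1. P = [[1, 7], [4], [5], [6]].
Insert 2: 2 bumps 7 from row 1; 7 appends to row 2. P = [[1, 2], [4, 7], [5], [6]].
Insert 3: appended to row 1. P = [[1, 2, 3], [4, 7], [5], [6]].

So P = [[1, 2, 3], [4, 7], [5], [6]], Q = [[1, 5, 7], [2, 6], [3], [4]].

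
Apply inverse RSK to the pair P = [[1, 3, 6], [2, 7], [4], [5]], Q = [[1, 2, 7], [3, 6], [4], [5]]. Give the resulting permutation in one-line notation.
Reverse the RSK construction: for i from n down to 1, find the cell of Q containing i, remove the entry at that cell from P, and reverse-bump it up through P; the value ejected from row 1 is w(i).

Step i=7: Q has 7 at row 1, column 3; remove that cell from P, ejecting 6. So w(7) = 6. P is now [[1, 3], [2, 7], [4], [5]].
Step i=6: Q has 6 at row 2, column 2; remove 7 from row 2 of P and reverse-bump: 7 enters row 1 and ejects 3. So w(6) = 3. P is now [[1, 7], [2], [4], [5]].
Step i=5: Q has 5 at row 4, column 1; remove 5 from row 4 of P and reverse-bump: 5 enters row 3 and ejects 4; 4 enters row 2 and ejects 2; 2 enters row 1 and ejects 1. So w(5) = 1. P is now [[2, 7], [4], [5]].
Step i=4: Q has 4 at row 3, column 1; remove 5 from row 3 of P and reverse-bump: 5 enters row 2 and ejects 4; 4 enters row 1 and ejects 2. So w(4) = 2. P is now [[4, 7], [5]].
Step i=3: Q has 3 at row 2, column 1; remove 5 from row 2 of P and reverse-bump: 5 enters row 1 and ejects 4. So w(3) = 4. P is now [[5, 7]].
Step i=2: Q has 2 at row 1, column 2; remove that cell from P, ejecting 7. So w(2) = 7. P is now [[5]].
Step i=1: Q has 1 at row 1, column 1; remove that cell from P, ejecting 5. So w(1) = 5. P is now [].

So w = 5 7 4 2 1 3 6.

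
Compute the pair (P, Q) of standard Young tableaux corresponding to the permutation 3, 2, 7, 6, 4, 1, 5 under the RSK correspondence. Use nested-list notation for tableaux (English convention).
Insert each entry of the permutation into P by Schensted row insertion, recording in Q the position of each new cell.

Insert 3: appended to row 1. P = [[3]].
Insert 2: 2 bumps 3 from row 1; 3 starts row 2. P = [[2], [3]].
Insert 7: appended to row 1. P = [[2, 7], [3]].
Insert 6: 6 bumps 7 from row 1; 7 appends to row 2. P = [[2, 6], [3, 7]].
Insert 4: 4 bumps 6 from row 1; 6 bumps 7 from row 2; 7 starts row 3. P = [[2, 4], [3, 6], [7]].
Insert 1: 1 bumps 2 from row 1; 2 bumps 3 from row 2; 3 bumps 7 from row 3; 7 starts row 4. P = [[1, 4], [2, 6], [3], [7]].
Insert 5: appended to row 1. P = [[1, 4, 5], [2, 6], [3], [7]].

So P = [[1, 4, 5], [2, 6], [3], [7]], Q = [[1, 3, 7], [2, 4], [5], [6]].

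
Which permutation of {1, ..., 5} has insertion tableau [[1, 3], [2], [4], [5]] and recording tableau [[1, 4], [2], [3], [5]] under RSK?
5 4 2 3 1

Reverse the RSK construction: for i from n down to 1, find the cell of Q containing i, remove the entry at that cell from P, and reverse-bump it up through P; the value ejected from row 1 is w(i).

Step i=5: Q has 5 at row 4, column 1; remove 5 from row 4 of P and reverse-bump: 5 enters row 3 and ejects 4; 4 enters row 2 and ejects 2; 2 enters row 1 and ejects 1. So w(5) = 1. P is now [[2, 3], [4], [5]].
Step i=4: Q has 4 at row 1, column 2; remove that cell from P, ejecting 3. So w(4) = 3. P is now [[2], [4], [5]].
Step i=3: Q has 3 at row 3, column 1; remove 5 from row 3 of P and reverse-bump: 5 enters row 2 and ejects 4; 4 enters row 1 and ejects 2. So w(3) = 2. P is now [[4], [5]].
Step i=2: Q has 2 at row 2, column 1; remove 5 from row 2 of P and reverse-bump: 5 enters row 1 and ejects 4. So w(2) = 4. P is now [[5]].
Step i=1: Q has 1 at row 1, column 1; remove that cell from P, ejecting 5. So w(1) = 5. P is now [].

So w = 5 4 2 3 1.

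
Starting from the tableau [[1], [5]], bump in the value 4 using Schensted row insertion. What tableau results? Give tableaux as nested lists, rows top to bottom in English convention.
4 is larger than every entry of row 1, so it is appended to row 1. The new tableau is [[1, 4], [5]].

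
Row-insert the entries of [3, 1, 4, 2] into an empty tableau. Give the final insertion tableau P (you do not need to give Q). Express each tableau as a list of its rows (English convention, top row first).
Insert 3: appended to row 1. P = [[3]].
Insert 1: 1 bumps 3 from row 1; 3 starts row 2. P = [[1], [3]].
Insert 4: appended to row 1. P = [[1, 4], [3]].
Insert 2: 2 bumps 4 from row 1; 4 appends to row 2. P = [[1, 2], [3, 4]].

So P = [[1, 2], [3, 4]].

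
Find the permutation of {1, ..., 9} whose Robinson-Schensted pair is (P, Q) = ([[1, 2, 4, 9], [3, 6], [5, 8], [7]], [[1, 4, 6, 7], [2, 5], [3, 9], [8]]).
7 5 1 8 3 6 9 2 4

Reverse the RSK construction: for i from n down to 1, find the cell of Q containing i, remove the entry at that cell from P, and reverse-bump it up through P; the value ejected from row 1 is w(i).

Step i=9: Q has 9 at row 3, column 2; remove 8 from row 3 of P and reverse-bump: 8 enters row 2 and ejects 6; 6 enters row 1 and ejects 4. So w(9) = 4. P is now [[1, 2, 6, 9], [3, 8], [5], [7]].
Step i=8: Q has 8 at row 4, column 1; remove 7 from row 4 of P and reverse-bump: 7 enters row 3 and ejects 5; 5 enters row 2 and ejects 3; 3 enters row 1 and ejects 2. So w(8) = 2. P is now [[1, 3, 6, 9], [5, 8], [7]].
Step i=7: Q has 7 at row 1, column 4; remove that cell from P, ejecting 9. So w(7) = 9. P is now [[1, 3, 6], [5, 8], [7]].
Step i=6: Q has 6 at row 1, column 3; remove that cell from P, ejecting 6. So w(6) = 6. P is now [[1, 3], [5, 8], [7]].
Step i=5: Q has 5 at row 2, column 2; remove 8 from row 2 of P and reverse-bump: 8 enters row 1 and ejects 3. So w(5) = 3. P is now [[1, 8], [5], [7]].
Step i=4: Q has 4 at row 1, column 2; remove that cell from P, ejecting 8. So w(4) = 8. P is now [[1], [5], [7]].
Step i=3: Q has 3 at row 3, column 1; remove 7 from row 3 of P and reverse-bump: 7 enters row 2 and ejects 5; 5 enters row 1 and ejects 1. So w(3) = 1. P is now [[5], [7]].
Step i=2: Q has 2 at row 2, column 1; remove 7 from row 2 of P and reverse-bump: 7 enters row 1 and ejects 5. So w(2) = 5. P is now [[7]].
Step i=1: Q has 1 at row 1, column 1; remove that cell from P, ejecting 7. So w(1) = 7. P is now [].

So w = 7 5 1 8 3 6 9 2 4.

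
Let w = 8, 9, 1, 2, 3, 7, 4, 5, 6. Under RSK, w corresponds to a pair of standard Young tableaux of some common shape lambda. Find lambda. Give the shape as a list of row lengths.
Row-insert each entry into an empty tableau.

After inserting 8: P = [[8]].
After inserting 9: P = [[8, 9]].
After inserting 1: P = [[1, 9], [8]].
After inserting 2: P = [[1, 2], [8, 9]].
After inserting 3: P = [[1, 2, 3], [8, 9]].
After inserting 7: P = [[1, 2, 3, 7], [8, 9]].
After inserting 4: P = [[1, 2, 3, 4], [7, 9], [8]].
After inserting 5: P = [[1, 2, 3, 4, 5], [7, 9], [8]].
After inserting 6: P = [[1, 2, 3, 4, 5, 6], [7, 9], [8]].

The final insertion tableau P = [[1, 2, 3, 4, 5, 6], [7, 9], [8]] has shape [6, 2, 1].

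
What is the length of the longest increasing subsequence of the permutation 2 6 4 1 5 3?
3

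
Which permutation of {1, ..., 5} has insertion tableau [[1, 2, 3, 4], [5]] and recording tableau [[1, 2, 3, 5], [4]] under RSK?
Reverse the RSK construction: for i from n down to 1, find the cell of Q containing i, remove the entry at that cell from P, and reverse-bump it up through P; the value ejected from row 1 is w(i).

Step i=5: Q has 5 at row 1, column 4; remove that cell from P, ejecting 4. So w(5) = 4. P is now [[1, 2, 3], [5]].
Step i=4: Q has 4 at row 2, column 1; remove 5 from row 2 of P and reverse-bump: 5 enters row 1 and ejects 3. So w(4) = 3. P is now [[1, 2, 5]].
Step i=3: Q has 3 at row 1, column 3; remove that cell from P, ejecting 5. So w(3) = 5. P is now [[1, 2]].
Step i=2: Q has 2 at row 1, column 2; remove that cell from P, ejecting 2. So w(2) = 2. P is now [[1]].
Step i=1: Q has 1 at row 1, column 1; remove that cell from P, ejecting 1. So w(1) = 1. P is now [].

So w = 1 2 5 3 4.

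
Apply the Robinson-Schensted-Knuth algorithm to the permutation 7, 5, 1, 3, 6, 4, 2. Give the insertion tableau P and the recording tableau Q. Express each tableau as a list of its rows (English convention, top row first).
Insert each entry of the permutation into P by Schensted row insertion, recording in Q the position of each new cell.

Insert 7: appended to row 1. P = [[7]], Q = [[1]].
Insert 5: 5 bumps 7 from row 1; 7 starts row 2. P = [[5], [7]], Q = [[1], [2]].
Insert 1: 1 bumps 5 from row 1; 5 bumps 7 from row 2; 7 starts row 3. P = [[1], [5], [7]], Q = [[1], [2], [3]].
Insert 3: appended to row 1. P = [[1, 3], [5], [7]], Q = [[1, 4], [2], [3]].
Insert 6: appended to row 1. P = [[1, 3, 6], [5], [7]], Q = [[1, 4, 5], [2], [3]].
Insert 4: 4 bumps 6 from row 1; 6 appends to row 2. P = [[1, 3, 4], [5, 6], [7]], Q = [[1, 4, 5], [2, 6], [3]].
Insert 2: 2 bumps 3 from row 1; 3 bumps 5 from row 2; 5 bumps 7 from row 3; 7 starts row 4. P = [[1, 2, 4], [3, 6], [5], [7]], Q = [[1, 4, 5], [2, 6], [3], [7]].

So P = [[1, 2, 4], [3, 6], [5], [7]], Q = [[1, 4, 5], [2, 6], [3], [7]].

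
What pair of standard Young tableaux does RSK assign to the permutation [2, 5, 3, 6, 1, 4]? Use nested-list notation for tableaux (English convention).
Insert each entry of the permutation into P by Schensted row insertion, recording in Q the position of each new cell.

Insert 2: appended to row 1. P = [[2]], Q = [[1]].
Insert 5: appended to row 1. P = [[2, 5]], Q = [[1, 2]].
Insert 3: 3 bumps 5 from row 1; 5 starts row 2. P = [[2, 3], [5]], Q = [[1, 2], [3]].
Insert 6: appended to row 1. P = [[2, 3, 6], [5]], Q = [[1, 2, 4], [3]].
Insert 1: 1 bumps 2 from row 1; 2 bumps 5 from row 2; 5 starts row 3. P = [[1, 3, 6], [2], [5]], Q = [[1, 2, 4], [3], [5]].
Insert 4: 4 bumps 6 from row 1; 6 appends to row 2. P = [[1, 3, 4], [2, 6], [5]], Q = [[1, 2, 4], [3, 6], [5]].

So P = [[1, 3, 4], [2, 6], [5]], Q = [[1, 2, 4], [3, 6], [5]].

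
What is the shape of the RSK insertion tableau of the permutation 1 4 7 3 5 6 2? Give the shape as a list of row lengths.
Row-insert each entry into an empty tableau.

After inserting 1: P = [[1]].
After inserting 4: P = [[1, 4]].
After inserting 7: P = [[1, 4, 7]].
After inserting 3: P = [[1, 3, 7], [4]].
After inserting 5: P = [[1, 3, 5], [4, 7]].
After inserting 6: P = [[1, 3, 5, 6], [4, 7]].
After inserting 2: P = [[1, 2, 5, 6], [3, 7], [4]].

The final insertion tableau P = [[1, 2, 5, 6], [3, 7], [4]] has shape [4, 2, 1].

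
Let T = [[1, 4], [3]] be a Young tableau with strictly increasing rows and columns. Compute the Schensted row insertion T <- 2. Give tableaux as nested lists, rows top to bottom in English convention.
[[1, 2], [3, 4]]

In row 1, 2 replaces 4 (the leftmost entry greater than 2); 4 is bumped to row 2. 4 is appended to row 2. The new tableau is [[1, 2], [3, 4]].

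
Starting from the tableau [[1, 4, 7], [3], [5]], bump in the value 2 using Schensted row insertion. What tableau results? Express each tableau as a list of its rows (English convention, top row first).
In row 1, 2 replaces 4 (the leftmost entry greater than 2); 4 is bumped to row 2. 4 is appended to row 2. The new tableau is [[1, 2, 7], [3, 4], [5]].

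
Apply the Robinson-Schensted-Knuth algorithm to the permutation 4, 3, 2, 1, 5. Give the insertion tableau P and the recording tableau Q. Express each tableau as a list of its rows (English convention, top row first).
Insert each entry of the permutation into P by Schensted row insertion, recording in Q the position of each new cell.

After inserting 4: P = [[4]].
After inserting 3: P = [[3], [4]].
After inserting 2: P = [[2], [3], [4]].
After inserting 1: P = [[1], [2], [3], [4]].
After inserting 5: P = [[1, 5], [2], [3], [4]].

So P = [[1, 5], [2], [3], [4]], Q = [[1, 5], [2], [3], [4]].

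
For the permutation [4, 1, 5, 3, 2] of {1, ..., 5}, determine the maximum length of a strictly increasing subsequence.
2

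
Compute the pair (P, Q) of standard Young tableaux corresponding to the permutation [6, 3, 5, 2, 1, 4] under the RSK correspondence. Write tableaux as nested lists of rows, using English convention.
P = [[1, 4], [2, 5], [3], [6]], Q = [[1, 3], [2, 6], [4], [5]]

Insert each entry of the permutation into P by Schensted row insertion, recording in Q the position of each new cell.

Insert 6: appended to row 1. P = [[6]], Q = [[1]].
Insert 3: 3 bumps 6 from row 1; 6 starts row 2. P = [[3], [6]], Q = [[1], [2]].
Insert 5: appended to row 1. P = [[3, 5], [6]], Q = [[1, 3], [2]].
Insert 2: 2 bumps 3 from row 1; 3 bumps 6 from row 2; 6 starts row 3. P = [[2, 5], [3], [6]], Q = [[1, 3], [2], [4]].
Insert 1: 1 bumps 2 from row 1; 2 bumps 3 from row 2; 3 bumps 6 from row 3; 6 starts row 4. P = [[1, 5], [2], [3], [6]], Q = [[1, 3], [2], [4], [5]].
Insert 4: 4 bumps 5 from row 1; 5 appends to row 2. P = [[1, 4], [2, 5], [3], [6]], Q = [[1, 3], [2, 6], [4], [5]].

So P = [[1, 4], [2, 5], [3], [6]], Q = [[1, 3], [2, 6], [4], [5]].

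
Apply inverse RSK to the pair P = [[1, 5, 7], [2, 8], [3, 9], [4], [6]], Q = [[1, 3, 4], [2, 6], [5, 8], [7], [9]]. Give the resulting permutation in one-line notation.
Reverse the RSK construction: for i from n down to 1, find the cell of Q containing i, remove the entry at that cell from P, and reverse-bump it up through P; the value ejected from row 1 is w(i).

Step i=9: Q has 9 at row 5, column 1; remove 6 from row 5 of P and reverse-bump: 6 enters row 4 and ejects 4; 4 enters row 3 and ejects 3; 3 enters row 2 and ejects 2; 2 enters row 1 and ejects 1. So w(9) = 1. P is now [[2, 5, 7], [3, 8], [4, 9], [6]].
Step i=8: Q has 8 at row 3, column 2; remove 9 from row 3 of P and reverse-bump: 9 enters row 2 and ejects 8; 8 enters row 1 and ejects 7. So w(8) = 7. P is now [[2, 5, 8], [3, 9], [4], [6]].
Step i=7: Q has 7 at row 4, column 1; remove 6 from row 4 of P and reverse-bump: 6 enters row 3 and ejects 4; 4 enters row 2 and ejects 3; 3 enters row 1 and ejects 2. So w(7) = 2. P is now [[3, 5, 8], [4, 9], [6]].
Step i=6: Q has 6 at row 2, column 2; remove 9 from row 2 of P and reverse-bump: 9 enters row 1 and ejects 8. So w(6) = 8. P is now [[3, 5, 9], [4], [6]].
Step i=5: Q has 5 at row 3, column 1; remove 6 from row 3 of P and reverse-bump: 6 enters row 2 and ejects 4; 4 enters row 1 and ejects 3. So w(5) = 3. P is now [[4, 5, 9], [6]].
Step i=4: Q has 4 at row 1, column 3; remove that cell from P, ejecting 9. So w(4) = 9. P is now [[4, 5], [6]].
Step i=3: Q has 3 at row 1, column 2; remove that cell from P, ejecting 5. So w(3) = 5. P is now [[4], [6]].
Step i=2: Q has 2 at row 2, column 1; remove 6 from row 2 of P and reverse-bump: 6 enters row 1 and ejects 4. So w(2) = 4. P is now [[6]].
Step i=1: Q has 1 at row 1, column 1; remove that cell from P, ejecting 6. So w(1) = 6. P is now [].

So w = 6 4 5 9 3 8 2 7 1.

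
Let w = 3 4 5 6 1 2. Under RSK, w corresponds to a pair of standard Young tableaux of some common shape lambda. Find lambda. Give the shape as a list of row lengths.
RSK row insertion gives P = [[1, 2, 5, 6], [3, 4]], which has shape [4, 2].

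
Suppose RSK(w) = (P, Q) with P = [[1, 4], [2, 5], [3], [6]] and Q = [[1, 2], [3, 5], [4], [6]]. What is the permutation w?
3 6 5 2 4 1

Reverse the RSK construction: for i from n down to 1, find the cell of Q containing i, remove the entry at that cell from P, and reverse-bump it up through P; the value ejected from row 1 is w(i).

Step i=6: Q has 6 at row 4, column 1; remove 6 from row 4 of P and reverse-bump: 6 enters row 3 and ejects 3; 3 enters row 2 and ejects 2; 2 enters row 1 and ejects 1. So w(6) = 1. P is now [[2, 4], [3, 5], [6]].
Step i=5: Q has 5 at row 2, column 2; remove 5 from row 2 of P and reverse-bump: 5 enters row 1 and ejects 4. So w(5) = 4. P is now [[2, 5], [3], [6]].
Step i=4: Q has 4 at row 3, column 1; remove 6 from row 3 of P and reverse-bump: 6 enters row 2 and ejects 3; 3 enters row 1 and ejects 2. So w(4) = 2. P is now [[3, 5], [6]].
Step i=3: Q has 3 at row 2, column 1; remove 6 from row 2 of P and reverse-bump: 6 enters row 1 and ejects 5. So w(3) = 5. P is now [[3, 6]].
Step i=2: Q has 2 at row 1, column 2; remove that cell from P, ejecting 6. So w(2) = 6. P is now [[3]].
Step i=1: Q has 1 at row 1, column 1; remove that cell from P, ejecting 3. So w(1) = 3. P is now [].

So w = 3 6 5 2 4 1.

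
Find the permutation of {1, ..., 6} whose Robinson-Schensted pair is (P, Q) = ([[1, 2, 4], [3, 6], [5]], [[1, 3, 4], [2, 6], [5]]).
Reverse the RSK construction: for i from n down to 1, find the cell of Q containing i, remove the entry at that cell from P, and reverse-bump it up through P; the value ejected from row 1 is w(i).

Step i=6: Q has 6 at row 2, column 2; remove 6 from row 2 of P and reverse-bump: 6 enters row 1 and ejects 4. So w(6) = 4. P is now [[1, 2, 6], [3], [5]].
Step i=5: Q has 5 at row 3, column 1; remove 5 from row 3 of P and reverse-bump: 5 enters row 2 and ejects 3; 3 enters row 1 and ejects 2. So w(5) = 2. P is now [[1, 3, 6], [5]].
Step i=4: Q has 4 at row 1, column 3; remove that cell from P, ejecting 6. So w(4) = 6. P is now [[1, 3], [5]].
Step i=3: Q has 3 at row 1, column 2; remove that cell from P, ejecting 3. So w(3) = 3. P is now [[1], [5]].
Step i=2: Q has 2 at row 2, column 1; remove 5 from row 2 of P and reverse-bump: 5 enters row 1 and ejects 1. So w(2) = 1. P is now [[5]].
Step i=1: Q has 1 at row 1, column 1; remove that cell from P, ejecting 5. So w(1) = 5. P is now [].

So w = 5 1 3 6 2 4.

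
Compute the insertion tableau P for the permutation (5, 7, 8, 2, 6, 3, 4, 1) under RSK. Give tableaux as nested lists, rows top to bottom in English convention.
P = [[1, 3, 4], [2, 6, 8], [5], [7]]

Insert 5: appended to row 1. P = [[5]].
Insert 7: appended to row 1. P = [[5, 7]].
Insert 8: appended to row 1. P = [[5, 7, 8]].
Insert 2: 2 bumps 5 from row 1; 5 starts row 2. P = [[2, 7, 8], [5]].
Insert 6: 6 bumps 7 from row 1; 7 appends to row 2. P = [[2, 6, 8], [5, 7]].
Insert 3: 3 bumps 6 from row 1; 6 bumps 7 from row 2; 7 starts row 3. P = [[2, 3, 8], [5, 6], [7]].
Insert 4: 4 bumps 8 from row 1; 8 appends to row 2. P = [[2, 3, 4], [5, 6, 8], [7]].
Insert 1: 1 bumps 2 from row 1; 2 bumps 5 from row 2; 5 bumps 7 from row 3; 7 starts row 4. P = [[1, 3, 4], [2, 6, 8], [5], [7]].

So P = [[1, 3, 4], [2, 6, 8], [5], [7]].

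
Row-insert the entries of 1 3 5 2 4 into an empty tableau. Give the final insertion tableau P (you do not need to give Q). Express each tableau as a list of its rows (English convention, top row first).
After inserting 1: P = [[1]].
After inserting 3: P = [[1, 3]].
After inserting 5: P = [[1, 3, 5]].
After inserting 2: P = [[1, 2, 5], [3]].
After inserting 4: P = [[1, 2, 4], [3, 5]].

So P = [[1, 2, 4], [3, 5]].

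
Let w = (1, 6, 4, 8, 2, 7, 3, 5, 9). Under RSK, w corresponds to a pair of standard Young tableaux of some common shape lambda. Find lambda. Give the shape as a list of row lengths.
[5, 2, 2]

Row-insert each entry into an empty tableau.

After inserting 1: P = [[1]].
After inserting 6: P = [[1, 6]].
After inserting 4: P = [[1, 4], [6]].
After inserting 8: P = [[1, 4, 8], [6]].
After inserting 2: P = [[1, 2, 8], [4], [6]].
After inserting 7: P = [[1, 2, 7], [4, 8], [6]].
After inserting 3: P = [[1, 2, 3], [4, 7], [6, 8]].
After inserting 5: P = [[1, 2, 3, 5], [4, 7], [6, 8]].
After inserting 9: P = [[1, 2, 3, 5, 9], [4, 7], [6, 8]].

The final insertion tableau P = [[1, 2, 3, 5, 9], [4, 7], [6, 8]] has shape [5, 2, 2].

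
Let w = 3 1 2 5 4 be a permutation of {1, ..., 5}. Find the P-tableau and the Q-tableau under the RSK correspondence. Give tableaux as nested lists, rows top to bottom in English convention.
P = [[1, 2, 4], [3, 5]], Q = [[1, 3, 4], [2, 5]]

Insert each entry of the permutation into P by Schensted row insertion, recording in Q the position of each new cell.

Insert 3: appended to row 1. P = [[3]].
Insert 1: 1 bumps 3 from row 1; 3 starts row 2. P = [[1], [3]].
Insert 2: appended to row 1. P = [[1, 2], [3]].
Insert 5: appended to row 1. P = [[1, 2, 5], [3]].
Insert 4: 4 bumps 5 from row 1; 5 appends to row 2. P = [[1, 2, 4], [3, 5]].

So P = [[1, 2, 4], [3, 5]], Q = [[1, 3, 4], [2, 5]].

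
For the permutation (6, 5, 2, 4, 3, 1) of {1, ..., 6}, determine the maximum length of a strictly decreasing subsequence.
5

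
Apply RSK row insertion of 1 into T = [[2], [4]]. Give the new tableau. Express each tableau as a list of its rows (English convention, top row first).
In row 1, 1 replaces 2 (the leftmost entry greater than 1); 2 is bumped to row 2. In row 2, 2 replaces 4 (the leftmost entry greater than 2); 4 is bumped to row 3. 4 starts a new row 3. The new tableau is [[1], [2], [4]].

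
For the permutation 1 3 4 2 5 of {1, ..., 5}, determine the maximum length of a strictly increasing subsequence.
4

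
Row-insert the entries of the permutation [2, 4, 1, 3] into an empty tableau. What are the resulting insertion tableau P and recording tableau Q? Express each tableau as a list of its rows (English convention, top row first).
Insert each entry of the permutation into P by Schensted row insertion, recording in Q the position of each new cell.

Insert 2: appended to row 1. P = [[2]].
Insert 4: appended to row 1. P = [[2, 4]].
Insert 1: 1 bumps 2 from row 1; 2 starts row 2. P = [[1, 4], [2]].
Insert 3: 3 bumps 4 from row 1; 4 appends to row 2. P = [[1, 3], [2, 4]].

So P = [[1, 3], [2, 4]], Q = [[1, 2], [3, 4]].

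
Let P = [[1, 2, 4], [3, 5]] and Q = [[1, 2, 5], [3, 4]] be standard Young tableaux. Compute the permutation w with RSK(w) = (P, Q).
Reverse the RSK construction: for i from n down to 1, find the cell of Q containing i, remove the entry at that cell from P, and reverse-bump it up through P; the value ejected from row 1 is w(i).

Step i=5: Q has 5 at row 1, column 3; remove that cell from P, ejecting 4. So w(5) = 4. P is now [[1, 2], [3, 5]].
Step i=4: Q has 4 at row 2, column 2; remove 5 from row 2 of P and reverse-bump: 5 enters row 1 and ejects 2. So w(4) = 2. P is now [[1, 5], [3]].
Step i=3: Q has 3 at row 2, column 1; remove 3 from row 2 of P and reverse-bump: 3 enters row 1 and ejects 1. So w(3) = 1. P is now [[3, 5]].
Step i=2: Q has 2 at row 1, column 2; remove that cell from P, ejecting 5. So w(2) = 5. P is now [[3]].
Step i=1: Q has 1 at row 1, column 1; remove that cell from P, ejecting 3. So w(1) = 3. P is now [].

So w = 3 5 1 2 4.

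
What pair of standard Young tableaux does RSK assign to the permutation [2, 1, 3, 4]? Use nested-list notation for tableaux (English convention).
Insert each entry of the permutation into P by Schensted row insertion, recording in Q the position of each new cell.

After inserting 2: P = [[2]].
After inserting 1: P = [[1], [2]].
After inserting 3: P = [[1, 3], [2]].
After inserting 4: P = [[1, 3, 4], [2]].

So P = [[1, 3, 4], [2]], Q = [[1, 3, 4], [2]].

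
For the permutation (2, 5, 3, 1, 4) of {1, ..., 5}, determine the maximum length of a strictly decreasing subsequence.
3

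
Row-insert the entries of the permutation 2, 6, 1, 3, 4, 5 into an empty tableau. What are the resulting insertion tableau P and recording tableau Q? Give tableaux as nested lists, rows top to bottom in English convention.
Insert each entry of the permutation into P by Schensted row insertion, recording in Q the position of each new cell.

Insert 2: appended to row 1. P = [[2]], Q = [[1]].
Insert 6: appended to row 1. P = [[2, 6]], Q = [[1, 2]].
Insert 1: 1 bumps 2 from row 1; 2 starts row 2. P = [[1, 6], [2]], Q = [[1, 2], [3]].
Insert 3: 3 bumps 6 from row 1; 6 appends to row 2. P = [[1, 3], [2, 6]], Q = [[1, 2], [3, 4]].
Insert 4: appended to row 1. P = [[1, 3, 4], [2, 6]], Q = [[1, 2, 5], [3, 4]].
Insert 5: appended to row 1. P = [[1, 3, 4, 5], [2, 6]], Q = [[1, 2, 5, 6], [3, 4]].

So P = [[1, 3, 4, 5], [2, 6]], Q = [[1, 2, 5, 6], [3, 4]].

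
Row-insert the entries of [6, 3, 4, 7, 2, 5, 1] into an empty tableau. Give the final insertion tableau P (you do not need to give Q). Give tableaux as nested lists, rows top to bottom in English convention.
Insert 6: appended to row 1. P = [[6]].
Insert 3: 3 bumps 6 from row 1; 6 starts row 2. P = [[3], [6]].
Insert 4: appended to row 1. P = [[3, 4], [6]].
Insert 7: appended to row 1. P = [[3, 4, 7], [6]].
Insert 2: 2 bumps 3 from row 1; 3 bumps 6 from row 2; 6 starts row 3. P = [[2, 4, 7], [3], [6]].
Insert 5: 5 bumps 7 from row 1; 7 appends to row 2. P = [[2, 4, 5], [3, 7], [6]].
Insert 1: 1 bumps 2 from row 1; 2 bumps 3 from row 2; 3 bumps 6 from row 3; 6 starts row 4. P = [[1, 4, 5], [2, 7], [3], [6]].

So P = [[1, 4, 5], [2, 7], [3], [6]].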